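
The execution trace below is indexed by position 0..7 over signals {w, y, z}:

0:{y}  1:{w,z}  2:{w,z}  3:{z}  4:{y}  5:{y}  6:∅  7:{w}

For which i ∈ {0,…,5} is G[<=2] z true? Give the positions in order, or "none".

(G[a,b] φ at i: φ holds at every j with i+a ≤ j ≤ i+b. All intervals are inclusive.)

Evaluate at each i in [0,5]:
  i=0: ✗ (fails at j=0)
  i=1: ✓ (all of [1,3])
  i=2: ✗ (fails at j=4)
  i=3: ✗ (fails at j=4)
  i=4: ✗ (fails at j=4)
  i=5: ✗ (fails at j=5)

1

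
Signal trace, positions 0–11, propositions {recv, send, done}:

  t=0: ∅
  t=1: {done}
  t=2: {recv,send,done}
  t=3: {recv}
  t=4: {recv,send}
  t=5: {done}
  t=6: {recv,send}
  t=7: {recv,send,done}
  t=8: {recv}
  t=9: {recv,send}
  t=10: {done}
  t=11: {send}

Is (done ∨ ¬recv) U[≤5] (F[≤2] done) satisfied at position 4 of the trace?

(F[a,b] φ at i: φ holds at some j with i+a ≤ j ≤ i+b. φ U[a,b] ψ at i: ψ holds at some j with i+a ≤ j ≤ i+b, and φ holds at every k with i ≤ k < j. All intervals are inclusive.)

Yes

Need some j in [4,9] with F[≤2] done, and (done ∨ ¬recv) at every k in [4,j-1].
  j=4: F[≤2] done holds; no prefix to check → satisfied.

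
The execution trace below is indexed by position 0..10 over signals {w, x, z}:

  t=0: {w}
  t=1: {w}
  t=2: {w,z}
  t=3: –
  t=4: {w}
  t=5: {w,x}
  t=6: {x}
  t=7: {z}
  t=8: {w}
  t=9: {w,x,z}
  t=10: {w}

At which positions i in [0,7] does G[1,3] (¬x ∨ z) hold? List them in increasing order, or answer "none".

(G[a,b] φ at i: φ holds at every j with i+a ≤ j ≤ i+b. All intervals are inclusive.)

Evaluate at each i in [0,7]:
  i=0: ✓ (all of [1,3])
  i=1: ✓ (all of [2,4])
  i=2: ✗ (fails at j=5)
  i=3: ✗ (fails at j=5)
  i=4: ✗ (fails at j=5)
  i=5: ✗ (fails at j=6)
  i=6: ✓ (all of [7,9])
  i=7: ✓ (all of [8,10])

0, 1, 6, 7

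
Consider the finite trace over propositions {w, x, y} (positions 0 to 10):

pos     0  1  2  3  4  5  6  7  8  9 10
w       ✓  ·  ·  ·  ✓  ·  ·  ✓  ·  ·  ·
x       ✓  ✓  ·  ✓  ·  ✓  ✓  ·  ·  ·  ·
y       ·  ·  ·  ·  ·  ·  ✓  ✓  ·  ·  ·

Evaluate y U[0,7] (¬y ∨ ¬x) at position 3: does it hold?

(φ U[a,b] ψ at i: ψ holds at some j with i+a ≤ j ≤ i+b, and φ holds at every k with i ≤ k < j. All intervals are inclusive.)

True

Need some j in [3,10] with (¬y ∨ ¬x), and y at every k in [3,j-1].
  j=3: (¬y ∨ ¬x) holds; no prefix to check → satisfied.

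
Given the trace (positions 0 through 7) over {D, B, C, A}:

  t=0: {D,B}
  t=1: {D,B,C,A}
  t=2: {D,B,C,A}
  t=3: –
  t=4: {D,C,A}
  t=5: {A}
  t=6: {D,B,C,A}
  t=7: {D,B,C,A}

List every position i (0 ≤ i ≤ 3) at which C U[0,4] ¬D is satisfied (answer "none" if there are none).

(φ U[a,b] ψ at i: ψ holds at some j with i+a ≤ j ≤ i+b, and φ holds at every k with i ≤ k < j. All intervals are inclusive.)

Evaluate at each i in [0,3]:
  i=0: ✗ (lhs fails at k=0 before rhs at j=3)
  i=1: ✓ (rhs at j=3; lhs holds on [1,2])
  i=2: ✓ (rhs at j=3; lhs holds on [2,2])
  i=3: ✓ (rhs at j=3)

1, 2, 3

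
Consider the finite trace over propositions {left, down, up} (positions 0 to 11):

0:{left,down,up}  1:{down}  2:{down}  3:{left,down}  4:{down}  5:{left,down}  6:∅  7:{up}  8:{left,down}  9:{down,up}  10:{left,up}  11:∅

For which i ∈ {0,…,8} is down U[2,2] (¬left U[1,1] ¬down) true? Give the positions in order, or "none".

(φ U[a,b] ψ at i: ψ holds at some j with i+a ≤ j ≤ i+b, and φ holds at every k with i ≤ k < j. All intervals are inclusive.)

Evaluate at each i in [0,8]:
  i=0: ✗ (no rhs in [2,2])
  i=1: ✗ (no rhs in [3,3])
  i=2: ✗ (no rhs in [4,4])
  i=3: ✗ (no rhs in [5,5])
  i=4: ✓ (rhs at j=6; lhs holds on [4,5])
  i=5: ✗ (no rhs in [7,7])
  i=6: ✗ (no rhs in [8,8])
  i=7: ✗ (lhs fails at k=7 before rhs at j=9)
  i=8: ✗ (no rhs in [10,10])

4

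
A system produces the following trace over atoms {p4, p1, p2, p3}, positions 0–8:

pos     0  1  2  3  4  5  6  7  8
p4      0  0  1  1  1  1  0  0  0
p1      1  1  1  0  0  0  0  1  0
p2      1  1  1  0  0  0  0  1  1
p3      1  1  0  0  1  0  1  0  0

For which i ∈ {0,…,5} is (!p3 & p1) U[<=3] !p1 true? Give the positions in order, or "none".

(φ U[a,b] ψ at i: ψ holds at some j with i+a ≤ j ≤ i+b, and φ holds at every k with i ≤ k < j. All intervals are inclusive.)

Evaluate at each i in [0,5]:
  i=0: ✗ (lhs fails at k=0 before rhs at j=3)
  i=1: ✗ (lhs fails at k=1 before rhs at j=3)
  i=2: ✓ (rhs at j=3; lhs holds on [2,2])
  i=3: ✓ (rhs at j=3)
  i=4: ✓ (rhs at j=4)
  i=5: ✓ (rhs at j=5)

2, 3, 4, 5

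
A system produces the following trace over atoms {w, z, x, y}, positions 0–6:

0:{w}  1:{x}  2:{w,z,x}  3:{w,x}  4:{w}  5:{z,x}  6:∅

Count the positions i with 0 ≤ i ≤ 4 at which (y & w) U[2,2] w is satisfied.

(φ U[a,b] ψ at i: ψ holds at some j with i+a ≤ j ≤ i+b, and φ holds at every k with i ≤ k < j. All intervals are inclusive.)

Evaluate at each i in [0,4]:
  i=0: ✗ (lhs fails at k=0 before rhs at j=2)
  i=1: ✗ (lhs fails at k=1 before rhs at j=3)
  i=2: ✗ (lhs fails at k=2 before rhs at j=4)
  i=3: ✗ (no rhs in [5,5])
  i=4: ✗ (no rhs in [6,6])
Positions where it holds: {} → 0.

0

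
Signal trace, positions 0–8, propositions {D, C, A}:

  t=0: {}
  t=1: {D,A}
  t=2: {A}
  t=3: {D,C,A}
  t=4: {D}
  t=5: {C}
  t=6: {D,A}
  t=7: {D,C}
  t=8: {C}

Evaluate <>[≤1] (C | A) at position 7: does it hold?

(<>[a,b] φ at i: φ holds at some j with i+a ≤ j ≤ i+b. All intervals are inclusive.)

True

Check (C | A) at each j in [7,8]:
  j=7: true
  j=8: true
Found at j=7 → formula holds.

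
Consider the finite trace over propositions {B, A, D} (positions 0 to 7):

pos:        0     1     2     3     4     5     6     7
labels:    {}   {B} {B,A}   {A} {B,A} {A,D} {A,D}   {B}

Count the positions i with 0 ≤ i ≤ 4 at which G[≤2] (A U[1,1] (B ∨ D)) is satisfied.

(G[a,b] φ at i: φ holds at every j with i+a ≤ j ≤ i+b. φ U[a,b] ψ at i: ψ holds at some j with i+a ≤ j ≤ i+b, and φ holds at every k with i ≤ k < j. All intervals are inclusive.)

2

Evaluate at each i in [0,4]:
  i=0: ✗ (fails at j=0)
  i=1: ✗ (fails at j=1)
  i=2: ✗ (fails at j=2)
  i=3: ✓ (all of [3,5])
  i=4: ✓ (all of [4,6])
Positions where it holds: {3, 4} → 2.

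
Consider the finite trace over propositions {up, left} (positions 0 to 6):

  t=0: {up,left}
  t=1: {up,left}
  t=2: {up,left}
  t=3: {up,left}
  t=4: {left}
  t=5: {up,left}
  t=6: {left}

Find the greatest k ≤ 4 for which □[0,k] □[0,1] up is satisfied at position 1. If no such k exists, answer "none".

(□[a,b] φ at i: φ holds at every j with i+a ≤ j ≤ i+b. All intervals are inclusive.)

□[0,1] up must hold from j=1 onward; find where it first fails.
  j=1: holds
  j=2: holds
  j=3: fails
Holds on [1,2], so largest k = 1.

1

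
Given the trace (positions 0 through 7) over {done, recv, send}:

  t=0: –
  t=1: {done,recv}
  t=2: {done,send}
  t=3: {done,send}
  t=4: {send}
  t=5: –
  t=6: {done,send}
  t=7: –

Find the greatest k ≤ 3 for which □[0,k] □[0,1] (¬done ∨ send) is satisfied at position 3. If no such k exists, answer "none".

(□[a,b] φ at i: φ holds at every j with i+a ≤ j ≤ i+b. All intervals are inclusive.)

□[0,1] (¬done ∨ send) must hold from j=3 onward; find where it first fails.
  j=3: holds
  j=4: holds
  j=5: holds
  j=6: holds
Holds through j=6; largest k = 3.

3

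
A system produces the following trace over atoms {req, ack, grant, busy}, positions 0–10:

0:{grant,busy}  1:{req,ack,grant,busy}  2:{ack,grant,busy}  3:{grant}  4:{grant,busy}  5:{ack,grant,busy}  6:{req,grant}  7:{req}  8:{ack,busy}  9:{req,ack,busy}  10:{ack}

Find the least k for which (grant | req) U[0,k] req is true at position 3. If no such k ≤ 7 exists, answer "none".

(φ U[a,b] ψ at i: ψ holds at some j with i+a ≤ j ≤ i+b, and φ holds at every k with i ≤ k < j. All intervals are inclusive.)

Need earliest j ≥ 3 with req, and (grant | req) at every k in [3,j-1].
  j=3: rhs fails.
  j=4: rhs fails.
  j=5: rhs fails.
  j=6: rhs holds; lhs holds on [3,5]. k = 3.

3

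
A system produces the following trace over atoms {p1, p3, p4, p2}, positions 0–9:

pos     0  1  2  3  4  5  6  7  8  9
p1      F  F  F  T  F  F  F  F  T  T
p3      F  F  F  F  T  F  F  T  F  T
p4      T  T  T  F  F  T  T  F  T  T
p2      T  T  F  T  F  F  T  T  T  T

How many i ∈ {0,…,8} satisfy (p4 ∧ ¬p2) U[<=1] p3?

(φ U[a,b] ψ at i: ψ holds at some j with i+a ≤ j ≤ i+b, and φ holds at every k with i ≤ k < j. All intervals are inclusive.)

Evaluate at each i in [0,8]:
  i=0: ✗ (no rhs in [0,1])
  i=1: ✗ (no rhs in [1,2])
  i=2: ✗ (no rhs in [2,3])
  i=3: ✗ (lhs fails at k=3 before rhs at j=4)
  i=4: ✓ (rhs at j=4)
  i=5: ✗ (no rhs in [5,6])
  i=6: ✗ (lhs fails at k=6 before rhs at j=7)
  i=7: ✓ (rhs at j=7)
  i=8: ✗ (lhs fails at k=8 before rhs at j=9)
Positions where it holds: {4, 7} → 2.

2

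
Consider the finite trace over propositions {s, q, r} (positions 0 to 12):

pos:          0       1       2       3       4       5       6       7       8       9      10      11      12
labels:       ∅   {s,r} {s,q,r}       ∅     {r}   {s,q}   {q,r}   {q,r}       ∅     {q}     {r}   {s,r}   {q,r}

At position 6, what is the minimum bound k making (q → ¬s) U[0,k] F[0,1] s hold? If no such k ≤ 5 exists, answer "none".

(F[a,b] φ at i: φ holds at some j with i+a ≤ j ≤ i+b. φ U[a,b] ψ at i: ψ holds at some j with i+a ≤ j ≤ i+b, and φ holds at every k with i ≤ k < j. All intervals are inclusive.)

4

Need earliest j ≥ 6 with F[0,1] s, and (q → ¬s) at every k in [6,j-1].
  j=6: rhs fails.
  j=7: rhs fails.
  j=8: rhs fails.
  j=9: rhs fails.
  j=10: rhs holds; lhs holds on [6,9]. k = 4.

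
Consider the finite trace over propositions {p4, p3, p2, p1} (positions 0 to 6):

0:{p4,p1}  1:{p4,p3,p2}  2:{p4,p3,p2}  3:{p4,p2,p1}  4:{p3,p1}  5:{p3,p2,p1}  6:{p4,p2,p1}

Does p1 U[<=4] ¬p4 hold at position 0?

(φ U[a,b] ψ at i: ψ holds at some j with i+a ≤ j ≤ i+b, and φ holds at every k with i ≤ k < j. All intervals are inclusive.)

Does not hold

Need some j in [0,4] with ¬p4, and p1 at every k in [0,j-1].
  j=0: ¬p4 false.
  j=1: ¬p4 false.
  j=2: ¬p4 false.
  j=3: ¬p4 false.
  j=4: ¬p4 holds, but p1 fails at k=1 → not this j.
No j in the window works → until fails.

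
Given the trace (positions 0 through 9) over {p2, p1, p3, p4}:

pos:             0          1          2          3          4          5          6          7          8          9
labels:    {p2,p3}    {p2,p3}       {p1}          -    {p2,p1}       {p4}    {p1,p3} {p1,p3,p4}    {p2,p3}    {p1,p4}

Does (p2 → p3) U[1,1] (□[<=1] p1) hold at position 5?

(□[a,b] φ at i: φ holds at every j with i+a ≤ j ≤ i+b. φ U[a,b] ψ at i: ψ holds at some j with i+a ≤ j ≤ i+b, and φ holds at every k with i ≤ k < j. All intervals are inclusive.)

Yes

Need some j in [6,6] with □[<=1] p1, and (p2 → p3) at every k in [5,j-1].
  j=6: □[<=1] p1 holds; (p2 → p3) holds at every k in [5,5] → satisfied.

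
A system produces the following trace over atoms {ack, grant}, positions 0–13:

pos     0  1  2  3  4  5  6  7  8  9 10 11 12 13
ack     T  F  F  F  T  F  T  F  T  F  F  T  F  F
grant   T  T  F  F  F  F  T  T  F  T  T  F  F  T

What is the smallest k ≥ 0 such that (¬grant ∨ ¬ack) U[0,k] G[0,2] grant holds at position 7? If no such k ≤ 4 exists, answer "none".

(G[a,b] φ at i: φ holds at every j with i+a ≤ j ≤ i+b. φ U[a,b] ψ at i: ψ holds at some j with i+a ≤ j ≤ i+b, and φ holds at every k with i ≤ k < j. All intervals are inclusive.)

none

Need earliest j ≥ 7 with G[0,2] grant, and (¬grant ∨ ¬ack) at every k in [7,j-1].
  j=7: rhs fails.
  j=8: rhs fails.
  j=9: rhs fails.
  j=10: rhs fails.
  j=11: rhs fails.
No witness within the range → none.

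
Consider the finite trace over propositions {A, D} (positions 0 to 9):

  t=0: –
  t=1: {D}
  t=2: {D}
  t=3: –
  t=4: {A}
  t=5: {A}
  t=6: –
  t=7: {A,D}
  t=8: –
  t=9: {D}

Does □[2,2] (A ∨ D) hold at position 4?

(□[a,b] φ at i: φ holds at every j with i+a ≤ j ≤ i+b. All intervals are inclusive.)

Check (A ∨ D) at every j in [6,6]:
  j=6: false
Fails at j=6 → formula fails.

Does not hold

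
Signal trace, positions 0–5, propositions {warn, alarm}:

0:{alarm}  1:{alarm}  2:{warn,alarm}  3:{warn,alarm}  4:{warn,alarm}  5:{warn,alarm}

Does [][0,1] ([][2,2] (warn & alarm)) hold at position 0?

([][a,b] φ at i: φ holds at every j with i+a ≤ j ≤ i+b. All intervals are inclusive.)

Holds

Check [][2,2] (warn & alarm) at every j in [0,1]:
  j=0: holds on [2,2]
  j=1: holds on [3,3]
All positions satisfy it → formula holds.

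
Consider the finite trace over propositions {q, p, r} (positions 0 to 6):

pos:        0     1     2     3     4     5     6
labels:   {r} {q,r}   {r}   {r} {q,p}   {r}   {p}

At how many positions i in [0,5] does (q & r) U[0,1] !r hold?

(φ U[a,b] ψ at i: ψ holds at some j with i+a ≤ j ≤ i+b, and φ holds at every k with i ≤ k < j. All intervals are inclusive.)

1

Evaluate at each i in [0,5]:
  i=0: ✗ (no rhs in [0,1])
  i=1: ✗ (no rhs in [1,2])
  i=2: ✗ (no rhs in [2,3])
  i=3: ✗ (lhs fails at k=3 before rhs at j=4)
  i=4: ✓ (rhs at j=4)
  i=5: ✗ (lhs fails at k=5 before rhs at j=6)
Positions where it holds: {4} → 1.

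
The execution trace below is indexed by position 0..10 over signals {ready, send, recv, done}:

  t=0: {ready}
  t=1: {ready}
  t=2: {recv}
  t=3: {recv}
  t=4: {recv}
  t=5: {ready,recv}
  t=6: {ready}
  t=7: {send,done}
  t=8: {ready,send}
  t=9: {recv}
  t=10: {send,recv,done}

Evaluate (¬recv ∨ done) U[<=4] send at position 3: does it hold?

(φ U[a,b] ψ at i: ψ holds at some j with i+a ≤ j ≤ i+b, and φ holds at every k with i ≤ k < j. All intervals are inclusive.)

False

Need some j in [3,7] with send, and (¬recv ∨ done) at every k in [3,j-1].
  j=3: send false.
  j=4: send false.
  j=5: send false.
  j=6: send false.
  j=7: send holds, but (¬recv ∨ done) fails at k=3 → not this j.
No j in the window works → until fails.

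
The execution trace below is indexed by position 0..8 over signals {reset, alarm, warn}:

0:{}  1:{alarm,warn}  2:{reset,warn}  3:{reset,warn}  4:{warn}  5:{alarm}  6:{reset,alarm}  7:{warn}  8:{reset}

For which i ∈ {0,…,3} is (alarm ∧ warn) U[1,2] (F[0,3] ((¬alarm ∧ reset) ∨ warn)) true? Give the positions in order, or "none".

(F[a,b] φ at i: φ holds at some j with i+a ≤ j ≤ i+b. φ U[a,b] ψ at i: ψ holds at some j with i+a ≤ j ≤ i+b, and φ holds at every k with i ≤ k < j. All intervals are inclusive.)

1

Evaluate at each i in [0,3]:
  i=0: ✗ (lhs fails at k=0 before rhs at j=1)
  i=1: ✓ (rhs at j=2; lhs holds on [1,1])
  i=2: ✗ (lhs fails at k=2 before rhs at j=3)
  i=3: ✗ (lhs fails at k=3 before rhs at j=4)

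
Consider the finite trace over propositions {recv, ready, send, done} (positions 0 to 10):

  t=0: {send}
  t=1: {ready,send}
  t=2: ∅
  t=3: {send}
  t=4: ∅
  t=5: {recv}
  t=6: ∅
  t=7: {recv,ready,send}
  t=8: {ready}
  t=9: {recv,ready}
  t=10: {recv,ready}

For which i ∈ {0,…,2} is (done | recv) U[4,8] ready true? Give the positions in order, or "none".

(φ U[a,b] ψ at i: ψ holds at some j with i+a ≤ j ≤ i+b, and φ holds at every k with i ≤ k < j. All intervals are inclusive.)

none

Evaluate at each i in [0,2]:
  i=0: ✗ (lhs fails at k=0 before rhs at j=7)
  i=1: ✗ (lhs fails at k=1 before rhs at j=7)
  i=2: ✗ (lhs fails at k=2 before rhs at j=7)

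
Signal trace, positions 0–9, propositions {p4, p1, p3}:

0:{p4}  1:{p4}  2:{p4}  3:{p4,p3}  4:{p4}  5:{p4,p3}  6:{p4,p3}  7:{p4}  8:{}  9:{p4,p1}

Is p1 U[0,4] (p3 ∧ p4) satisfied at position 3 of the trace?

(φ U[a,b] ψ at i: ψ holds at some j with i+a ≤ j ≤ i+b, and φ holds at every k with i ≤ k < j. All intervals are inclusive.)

Yes

Need some j in [3,7] with (p3 ∧ p4), and p1 at every k in [3,j-1].
  j=3: (p3 ∧ p4) holds; no prefix to check → satisfied.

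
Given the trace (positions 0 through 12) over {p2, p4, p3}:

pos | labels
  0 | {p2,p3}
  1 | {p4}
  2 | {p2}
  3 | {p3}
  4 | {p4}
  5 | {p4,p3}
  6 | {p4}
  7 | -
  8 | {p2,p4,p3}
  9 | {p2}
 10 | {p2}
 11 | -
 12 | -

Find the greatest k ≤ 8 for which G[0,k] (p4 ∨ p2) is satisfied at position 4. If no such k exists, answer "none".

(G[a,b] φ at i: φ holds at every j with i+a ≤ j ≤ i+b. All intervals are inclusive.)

(p4 ∨ p2) must hold from j=4 onward; find where it first fails.
  j=4: holds
  j=5: holds
  j=6: holds
  j=7: fails
Holds on [4,6], so largest k = 2.

2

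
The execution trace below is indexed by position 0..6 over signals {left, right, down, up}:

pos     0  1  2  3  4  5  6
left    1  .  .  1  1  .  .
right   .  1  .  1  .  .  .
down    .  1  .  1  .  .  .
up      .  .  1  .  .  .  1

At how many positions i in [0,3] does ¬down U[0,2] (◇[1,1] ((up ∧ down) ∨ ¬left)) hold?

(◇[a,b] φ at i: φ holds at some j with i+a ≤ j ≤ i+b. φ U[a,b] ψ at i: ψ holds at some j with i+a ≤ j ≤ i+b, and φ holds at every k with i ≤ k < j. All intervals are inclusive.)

2

Evaluate at each i in [0,3]:
  i=0: ✓ (rhs at j=0)
  i=1: ✓ (rhs at j=1)
  i=2: ✗ (lhs fails at k=3 before rhs at j=4)
  i=3: ✗ (lhs fails at k=3 before rhs at j=4)
Positions where it holds: {0, 1} → 2.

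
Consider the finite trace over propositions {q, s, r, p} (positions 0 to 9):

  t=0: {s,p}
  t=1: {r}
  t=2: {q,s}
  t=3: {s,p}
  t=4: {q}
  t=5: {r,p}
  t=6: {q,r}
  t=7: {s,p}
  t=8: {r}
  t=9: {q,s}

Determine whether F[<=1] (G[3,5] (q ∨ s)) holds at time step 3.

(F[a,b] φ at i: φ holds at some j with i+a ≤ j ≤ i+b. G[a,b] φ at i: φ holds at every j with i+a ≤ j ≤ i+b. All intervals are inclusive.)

Check G[3,5] (q ∨ s) at each j in [3,4]:
  j=3: fails at 8
  j=4: fails at 8
No position in the window satisfies it → formula fails.

False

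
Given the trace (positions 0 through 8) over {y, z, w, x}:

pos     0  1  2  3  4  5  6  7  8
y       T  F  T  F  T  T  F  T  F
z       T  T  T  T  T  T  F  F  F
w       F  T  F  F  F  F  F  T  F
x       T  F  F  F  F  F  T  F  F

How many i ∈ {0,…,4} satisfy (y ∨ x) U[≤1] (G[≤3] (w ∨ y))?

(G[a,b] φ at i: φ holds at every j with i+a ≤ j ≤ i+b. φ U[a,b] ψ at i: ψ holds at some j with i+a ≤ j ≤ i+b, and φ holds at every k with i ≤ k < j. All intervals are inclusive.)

0

Evaluate at each i in [0,4]:
  i=0: ✗ (no rhs in [0,1])
  i=1: ✗ (no rhs in [1,2])
  i=2: ✗ (no rhs in [2,3])
  i=3: ✗ (no rhs in [3,4])
  i=4: ✗ (no rhs in [4,5])
Positions where it holds: {} → 0.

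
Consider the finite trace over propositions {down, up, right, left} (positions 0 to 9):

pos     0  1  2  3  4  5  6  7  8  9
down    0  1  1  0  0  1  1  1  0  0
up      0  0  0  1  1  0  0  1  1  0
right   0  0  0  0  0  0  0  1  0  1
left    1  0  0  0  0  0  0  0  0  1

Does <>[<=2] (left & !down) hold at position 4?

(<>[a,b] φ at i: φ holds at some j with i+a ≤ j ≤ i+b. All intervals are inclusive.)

Check (left & !down) at each j in [4,6]:
  j=4: false
  j=5: false
  j=6: false
No position in the window satisfies it → formula fails.

No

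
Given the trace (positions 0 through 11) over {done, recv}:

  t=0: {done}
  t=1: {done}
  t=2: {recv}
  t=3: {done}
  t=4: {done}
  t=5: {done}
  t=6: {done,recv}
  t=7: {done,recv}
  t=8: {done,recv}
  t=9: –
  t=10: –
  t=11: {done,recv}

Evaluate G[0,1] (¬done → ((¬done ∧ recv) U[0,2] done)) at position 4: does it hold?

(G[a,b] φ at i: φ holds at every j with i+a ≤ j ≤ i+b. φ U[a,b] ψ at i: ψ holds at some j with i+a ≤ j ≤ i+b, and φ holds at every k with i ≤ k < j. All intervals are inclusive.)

Check (¬done → ((¬done ∧ recv) U[0,2] done)) at every j in [4,5]:
  j=4: antecedent false → ✓
  j=5: antecedent false → ✓
All positions satisfy it → formula holds.

Yes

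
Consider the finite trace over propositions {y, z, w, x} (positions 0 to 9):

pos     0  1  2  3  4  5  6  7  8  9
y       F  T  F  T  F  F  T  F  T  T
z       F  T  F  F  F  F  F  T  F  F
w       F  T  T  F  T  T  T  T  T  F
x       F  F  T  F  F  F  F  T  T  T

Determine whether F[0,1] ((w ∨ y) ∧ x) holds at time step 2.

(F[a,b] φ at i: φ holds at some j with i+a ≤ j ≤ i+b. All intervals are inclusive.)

True

Check ((w ∨ y) ∧ x) at each j in [2,3]:
  j=2: true
  j=3: false
Found at j=2 → formula holds.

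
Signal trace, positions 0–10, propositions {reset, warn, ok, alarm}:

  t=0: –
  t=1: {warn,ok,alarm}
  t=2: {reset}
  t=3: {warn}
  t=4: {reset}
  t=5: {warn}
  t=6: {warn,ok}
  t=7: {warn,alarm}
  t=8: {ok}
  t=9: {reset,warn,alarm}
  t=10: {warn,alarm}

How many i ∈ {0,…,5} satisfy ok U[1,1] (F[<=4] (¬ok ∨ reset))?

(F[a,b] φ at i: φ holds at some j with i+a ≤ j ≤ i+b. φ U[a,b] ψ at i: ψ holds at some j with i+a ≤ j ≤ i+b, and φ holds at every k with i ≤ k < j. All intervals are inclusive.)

1

Evaluate at each i in [0,5]:
  i=0: ✗ (lhs fails at k=0 before rhs at j=1)
  i=1: ✓ (rhs at j=2; lhs holds on [1,1])
  i=2: ✗ (lhs fails at k=2 before rhs at j=3)
  i=3: ✗ (lhs fails at k=3 before rhs at j=4)
  i=4: ✗ (lhs fails at k=4 before rhs at j=5)
  i=5: ✗ (lhs fails at k=5 before rhs at j=6)
Positions where it holds: {1} → 1.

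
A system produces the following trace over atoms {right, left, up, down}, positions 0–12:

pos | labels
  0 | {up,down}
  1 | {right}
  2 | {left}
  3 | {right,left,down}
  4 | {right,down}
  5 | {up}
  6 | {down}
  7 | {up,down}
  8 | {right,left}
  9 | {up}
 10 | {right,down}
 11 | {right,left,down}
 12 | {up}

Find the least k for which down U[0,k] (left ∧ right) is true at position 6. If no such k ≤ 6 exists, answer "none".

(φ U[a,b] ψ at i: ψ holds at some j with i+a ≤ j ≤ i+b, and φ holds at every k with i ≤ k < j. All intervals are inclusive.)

2

Need earliest j ≥ 6 with (left ∧ right), and down at every k in [6,j-1].
  j=6: rhs fails.
  j=7: rhs fails.
  j=8: rhs holds; lhs holds on [6,7]. k = 2.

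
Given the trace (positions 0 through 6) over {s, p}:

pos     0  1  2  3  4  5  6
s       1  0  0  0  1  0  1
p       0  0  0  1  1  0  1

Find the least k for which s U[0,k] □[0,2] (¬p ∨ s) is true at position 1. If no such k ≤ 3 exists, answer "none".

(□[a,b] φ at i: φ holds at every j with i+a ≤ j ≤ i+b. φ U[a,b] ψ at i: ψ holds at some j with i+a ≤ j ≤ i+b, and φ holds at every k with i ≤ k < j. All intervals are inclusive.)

none

Need earliest j ≥ 1 with □[0,2] (¬p ∨ s), and s at every k in [1,j-1].
  j=1: rhs fails.
  j=2: rhs fails.
  j=3: rhs fails.
  j=4: rhs holds but lhs fails at k=1.
No witness within the range → none.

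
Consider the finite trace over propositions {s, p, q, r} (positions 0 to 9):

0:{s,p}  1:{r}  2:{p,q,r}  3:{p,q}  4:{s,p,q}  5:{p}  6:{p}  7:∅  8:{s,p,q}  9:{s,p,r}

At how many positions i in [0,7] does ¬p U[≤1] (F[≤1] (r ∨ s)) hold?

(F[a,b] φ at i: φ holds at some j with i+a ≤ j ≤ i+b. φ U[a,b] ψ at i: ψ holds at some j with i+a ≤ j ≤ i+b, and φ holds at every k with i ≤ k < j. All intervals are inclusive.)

Evaluate at each i in [0,7]:
  i=0: ✓ (rhs at j=0)
  i=1: ✓ (rhs at j=1)
  i=2: ✓ (rhs at j=2)
  i=3: ✓ (rhs at j=3)
  i=4: ✓ (rhs at j=4)
  i=5: ✗ (no rhs in [5,6])
  i=6: ✗ (lhs fails at k=6 before rhs at j=7)
  i=7: ✓ (rhs at j=7)
Positions where it holds: {0, 1, 2, 3, 4, 7} → 6.

6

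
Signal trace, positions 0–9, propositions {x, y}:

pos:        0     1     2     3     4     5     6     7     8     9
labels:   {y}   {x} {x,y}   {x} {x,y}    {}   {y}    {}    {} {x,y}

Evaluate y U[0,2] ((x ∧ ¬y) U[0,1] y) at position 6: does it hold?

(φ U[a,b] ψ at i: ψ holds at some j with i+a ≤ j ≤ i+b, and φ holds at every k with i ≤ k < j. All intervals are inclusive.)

Need some j in [6,8] with ((x ∧ ¬y) U[0,1] y), and y at every k in [6,j-1].
  j=6: ((x ∧ ¬y) U[0,1] y) holds; no prefix to check → satisfied.

Yes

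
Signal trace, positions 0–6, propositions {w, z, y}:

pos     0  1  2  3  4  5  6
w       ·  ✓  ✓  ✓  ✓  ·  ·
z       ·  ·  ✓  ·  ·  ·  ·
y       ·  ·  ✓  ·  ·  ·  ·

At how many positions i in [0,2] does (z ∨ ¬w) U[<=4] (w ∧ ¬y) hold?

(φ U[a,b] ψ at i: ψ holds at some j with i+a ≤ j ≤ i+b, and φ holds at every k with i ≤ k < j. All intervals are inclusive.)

Evaluate at each i in [0,2]:
  i=0: ✓ (rhs at j=1; lhs holds on [0,0])
  i=1: ✓ (rhs at j=1)
  i=2: ✓ (rhs at j=3; lhs holds on [2,2])
Positions where it holds: {0, 1, 2} → 3.

3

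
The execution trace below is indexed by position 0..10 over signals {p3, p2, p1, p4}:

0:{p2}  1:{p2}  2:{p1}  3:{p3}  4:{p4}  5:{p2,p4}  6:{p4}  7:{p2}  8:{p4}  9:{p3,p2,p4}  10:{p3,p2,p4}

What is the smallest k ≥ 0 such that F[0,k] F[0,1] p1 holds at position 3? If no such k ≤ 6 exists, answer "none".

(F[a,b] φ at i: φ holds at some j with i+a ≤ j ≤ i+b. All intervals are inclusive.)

Scan j = 3,4,… for F[0,1] p1:
  j=3: fails
  j=4: fails
  j=5: fails
  j=6: fails
  j=7: fails
  j=8: fails
  j=9: fails
No j in [3,9] satisfies it → none.

none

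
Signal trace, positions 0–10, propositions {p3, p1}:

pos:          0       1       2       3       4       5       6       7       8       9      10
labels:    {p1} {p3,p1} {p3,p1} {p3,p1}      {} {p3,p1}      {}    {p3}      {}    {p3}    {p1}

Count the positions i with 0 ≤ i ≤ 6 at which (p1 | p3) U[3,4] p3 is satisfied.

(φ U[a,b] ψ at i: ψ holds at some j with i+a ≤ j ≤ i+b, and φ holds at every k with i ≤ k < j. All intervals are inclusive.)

1

Evaluate at each i in [0,6]:
  i=0: ✓ (rhs at j=3; lhs holds on [0,2])
  i=1: ✗ (lhs fails at k=4 before rhs at j=5)
  i=2: ✗ (lhs fails at k=4 before rhs at j=5)
  i=3: ✗ (lhs fails at k=4 before rhs at j=7)
  i=4: ✗ (lhs fails at k=4 before rhs at j=7)
  i=5: ✗ (lhs fails at k=6 before rhs at j=9)
  i=6: ✗ (lhs fails at k=6 before rhs at j=9)
Positions where it holds: {0} → 1.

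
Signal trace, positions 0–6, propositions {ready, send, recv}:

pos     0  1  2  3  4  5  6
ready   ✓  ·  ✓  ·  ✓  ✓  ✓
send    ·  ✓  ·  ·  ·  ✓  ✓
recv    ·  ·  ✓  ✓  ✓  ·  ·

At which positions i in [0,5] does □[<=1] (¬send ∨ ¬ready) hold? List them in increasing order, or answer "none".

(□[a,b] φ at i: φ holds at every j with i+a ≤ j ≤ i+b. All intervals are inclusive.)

Evaluate at each i in [0,5]:
  i=0: ✓ (all of [0,1])
  i=1: ✓ (all of [1,2])
  i=2: ✓ (all of [2,3])
  i=3: ✓ (all of [3,4])
  i=4: ✗ (fails at j=5)
  i=5: ✗ (fails at j=5)

0, 1, 2, 3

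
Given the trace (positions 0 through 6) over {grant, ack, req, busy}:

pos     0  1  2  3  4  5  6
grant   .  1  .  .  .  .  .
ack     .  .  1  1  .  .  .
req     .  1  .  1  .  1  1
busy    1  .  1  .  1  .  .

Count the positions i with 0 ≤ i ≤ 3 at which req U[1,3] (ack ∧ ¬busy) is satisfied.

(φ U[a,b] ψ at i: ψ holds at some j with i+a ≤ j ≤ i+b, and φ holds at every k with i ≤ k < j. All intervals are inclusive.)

Evaluate at each i in [0,3]:
  i=0: ✗ (lhs fails at k=0 before rhs at j=3)
  i=1: ✗ (lhs fails at k=2 before rhs at j=3)
  i=2: ✗ (lhs fails at k=2 before rhs at j=3)
  i=3: ✗ (no rhs in [4,6])
Positions where it holds: {} → 0.

0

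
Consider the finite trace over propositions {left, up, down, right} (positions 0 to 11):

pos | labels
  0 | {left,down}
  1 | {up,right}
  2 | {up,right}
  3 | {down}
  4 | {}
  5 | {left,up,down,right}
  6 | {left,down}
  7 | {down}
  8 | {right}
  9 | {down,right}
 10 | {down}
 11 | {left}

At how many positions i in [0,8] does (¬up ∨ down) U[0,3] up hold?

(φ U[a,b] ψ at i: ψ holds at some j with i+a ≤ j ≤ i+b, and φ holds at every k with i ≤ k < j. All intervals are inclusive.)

Evaluate at each i in [0,8]:
  i=0: ✓ (rhs at j=1; lhs holds on [0,0])
  i=1: ✓ (rhs at j=1)
  i=2: ✓ (rhs at j=2)
  i=3: ✓ (rhs at j=5; lhs holds on [3,4])
  i=4: ✓ (rhs at j=5; lhs holds on [4,4])
  i=5: ✓ (rhs at j=5)
  i=6: ✗ (no rhs in [6,9])
  i=7: ✗ (no rhs in [7,10])
  i=8: ✗ (no rhs in [8,11])
Positions where it holds: {0, 1, 2, 3, 4, 5} → 6.

6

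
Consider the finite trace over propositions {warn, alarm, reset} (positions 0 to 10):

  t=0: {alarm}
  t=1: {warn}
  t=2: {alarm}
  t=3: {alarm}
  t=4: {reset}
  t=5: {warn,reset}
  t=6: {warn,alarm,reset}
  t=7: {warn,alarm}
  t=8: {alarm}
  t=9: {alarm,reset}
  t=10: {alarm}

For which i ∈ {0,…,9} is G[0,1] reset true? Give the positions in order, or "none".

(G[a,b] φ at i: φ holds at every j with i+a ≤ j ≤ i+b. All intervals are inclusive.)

Evaluate at each i in [0,9]:
  i=0: ✗ (fails at j=0)
  i=1: ✗ (fails at j=1)
  i=2: ✗ (fails at j=2)
  i=3: ✗ (fails at j=3)
  i=4: ✓ (all of [4,5])
  i=5: ✓ (all of [5,6])
  i=6: ✗ (fails at j=7)
  i=7: ✗ (fails at j=7)
  i=8: ✗ (fails at j=8)
  i=9: ✗ (fails at j=10)

4, 5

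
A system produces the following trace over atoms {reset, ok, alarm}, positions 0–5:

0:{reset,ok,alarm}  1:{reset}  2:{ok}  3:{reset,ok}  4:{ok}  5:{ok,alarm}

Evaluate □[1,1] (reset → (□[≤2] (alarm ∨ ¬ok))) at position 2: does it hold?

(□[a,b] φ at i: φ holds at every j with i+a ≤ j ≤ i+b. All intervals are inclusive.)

Does not hold

Check (reset → (□[≤2] (alarm ∨ ¬ok))) at every j in [3,3]:
  j=3: antecedent true; consequent fails at 3 → ✗
Fails at j=3 → formula fails.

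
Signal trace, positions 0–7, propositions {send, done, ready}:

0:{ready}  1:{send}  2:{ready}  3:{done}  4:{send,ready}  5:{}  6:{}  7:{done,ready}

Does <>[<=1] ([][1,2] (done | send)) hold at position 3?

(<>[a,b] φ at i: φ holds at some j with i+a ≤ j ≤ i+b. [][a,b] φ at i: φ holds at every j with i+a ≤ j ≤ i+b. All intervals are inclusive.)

Check [][1,2] (done | send) at each j in [3,4]:
  j=3: fails at 5
  j=4: fails at 5
No position in the window satisfies it → formula fails.

False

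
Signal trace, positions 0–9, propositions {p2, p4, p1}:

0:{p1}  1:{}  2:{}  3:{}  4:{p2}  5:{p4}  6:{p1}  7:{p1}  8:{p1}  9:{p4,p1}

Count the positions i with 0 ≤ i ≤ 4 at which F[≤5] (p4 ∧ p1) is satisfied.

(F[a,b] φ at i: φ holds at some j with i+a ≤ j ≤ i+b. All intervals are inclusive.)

1

Evaluate at each i in [0,4]:
  i=0: ✗ (none in [0,5])
  i=1: ✗ (none in [1,6])
  i=2: ✗ (none in [2,7])
  i=3: ✗ (none in [3,8])
  i=4: ✓ (witness j=9)
Positions where it holds: {4} → 1.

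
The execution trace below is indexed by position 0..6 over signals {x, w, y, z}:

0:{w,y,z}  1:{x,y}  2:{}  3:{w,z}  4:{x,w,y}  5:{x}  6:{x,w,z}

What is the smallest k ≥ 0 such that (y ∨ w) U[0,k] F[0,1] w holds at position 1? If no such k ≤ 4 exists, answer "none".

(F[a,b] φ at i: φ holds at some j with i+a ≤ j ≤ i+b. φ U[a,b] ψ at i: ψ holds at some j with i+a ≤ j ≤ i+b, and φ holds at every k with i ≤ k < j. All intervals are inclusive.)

Need earliest j ≥ 1 with F[0,1] w, and (y ∨ w) at every k in [1,j-1].
  j=1: rhs fails.
  j=2: rhs holds; lhs holds on [1,1]. k = 1.

1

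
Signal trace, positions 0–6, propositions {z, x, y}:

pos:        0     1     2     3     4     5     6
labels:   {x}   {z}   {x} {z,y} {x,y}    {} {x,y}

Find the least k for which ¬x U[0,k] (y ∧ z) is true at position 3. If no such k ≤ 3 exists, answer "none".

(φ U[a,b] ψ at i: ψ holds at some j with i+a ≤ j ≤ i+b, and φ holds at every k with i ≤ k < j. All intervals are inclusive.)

0

Need earliest j ≥ 3 with (y ∧ z), and ¬x at every k in [3,j-1].
  j=3: rhs holds (empty prefix). k = 0.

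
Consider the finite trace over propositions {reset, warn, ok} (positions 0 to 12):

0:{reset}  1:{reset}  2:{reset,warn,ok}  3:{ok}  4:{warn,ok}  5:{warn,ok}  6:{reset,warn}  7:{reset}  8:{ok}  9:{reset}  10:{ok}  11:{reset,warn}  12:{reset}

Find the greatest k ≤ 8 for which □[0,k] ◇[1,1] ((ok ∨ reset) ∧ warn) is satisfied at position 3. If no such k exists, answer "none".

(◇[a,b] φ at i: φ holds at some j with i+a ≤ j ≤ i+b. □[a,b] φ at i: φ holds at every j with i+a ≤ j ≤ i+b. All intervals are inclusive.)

◇[1,1] ((ok ∨ reset) ∧ warn) must hold from j=3 onward; find where it first fails.
  j=3: holds
  j=4: holds
  j=5: holds
  j=6: fails
Holds on [3,5], so largest k = 2.

2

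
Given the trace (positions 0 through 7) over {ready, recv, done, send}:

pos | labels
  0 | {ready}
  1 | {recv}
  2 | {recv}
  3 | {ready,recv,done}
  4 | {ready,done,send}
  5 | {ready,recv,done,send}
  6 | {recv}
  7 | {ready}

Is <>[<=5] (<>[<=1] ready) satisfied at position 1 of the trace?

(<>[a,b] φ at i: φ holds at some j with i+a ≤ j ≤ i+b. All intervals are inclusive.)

Check <>[<=1] ready at each j in [1,6]:
  j=1: fails (none in [1,2])
  j=2: holds (witness at 3)
  j=3: holds (witness at 3)
  j=4: holds (witness at 4)
  j=5: holds (witness at 5)
  j=6: holds (witness at 7)
Found at j=2 → formula holds.

Yes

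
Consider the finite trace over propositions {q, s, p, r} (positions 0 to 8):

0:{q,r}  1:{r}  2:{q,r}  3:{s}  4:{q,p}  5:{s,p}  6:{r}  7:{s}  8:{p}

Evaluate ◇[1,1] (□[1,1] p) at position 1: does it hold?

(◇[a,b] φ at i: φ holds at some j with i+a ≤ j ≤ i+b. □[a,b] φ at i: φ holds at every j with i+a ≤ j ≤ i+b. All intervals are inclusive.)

Check □[1,1] p at each j in [2,2]:
  j=2: fails at 3
No position in the window satisfies it → formula fails.

Does not hold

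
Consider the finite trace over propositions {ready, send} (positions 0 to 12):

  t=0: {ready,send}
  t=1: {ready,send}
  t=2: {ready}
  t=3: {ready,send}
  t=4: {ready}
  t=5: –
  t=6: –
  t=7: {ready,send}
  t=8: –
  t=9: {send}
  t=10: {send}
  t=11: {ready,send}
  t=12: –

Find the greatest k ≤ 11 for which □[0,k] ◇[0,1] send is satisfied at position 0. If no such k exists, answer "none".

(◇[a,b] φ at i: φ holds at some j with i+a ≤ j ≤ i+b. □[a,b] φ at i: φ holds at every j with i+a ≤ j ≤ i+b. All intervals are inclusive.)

3

◇[0,1] send must hold from j=0 onward; find where it first fails.
  j=0: holds
  j=1: holds
  j=2: holds
  j=3: holds
  j=4: fails
Holds on [0,3], so largest k = 3.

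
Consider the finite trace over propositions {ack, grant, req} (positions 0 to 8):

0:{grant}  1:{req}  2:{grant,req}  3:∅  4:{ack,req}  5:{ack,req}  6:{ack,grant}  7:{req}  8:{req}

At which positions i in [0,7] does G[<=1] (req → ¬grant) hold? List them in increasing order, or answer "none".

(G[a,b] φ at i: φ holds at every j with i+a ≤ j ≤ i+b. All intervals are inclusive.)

0, 3, 4, 5, 6, 7

Evaluate at each i in [0,7]:
  i=0: ✓ (all of [0,1])
  i=1: ✗ (fails at j=2)
  i=2: ✗ (fails at j=2)
  i=3: ✓ (all of [3,4])
  i=4: ✓ (all of [4,5])
  i=5: ✓ (all of [5,6])
  i=6: ✓ (all of [6,7])
  i=7: ✓ (all of [7,8])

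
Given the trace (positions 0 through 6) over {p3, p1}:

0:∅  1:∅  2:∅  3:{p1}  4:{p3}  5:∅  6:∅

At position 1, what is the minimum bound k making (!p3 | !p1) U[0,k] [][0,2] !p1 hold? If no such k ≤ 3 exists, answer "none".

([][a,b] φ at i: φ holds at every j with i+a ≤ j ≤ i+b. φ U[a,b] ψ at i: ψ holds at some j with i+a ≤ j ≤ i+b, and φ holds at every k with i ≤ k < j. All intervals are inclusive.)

3

Need earliest j ≥ 1 with [][0,2] !p1, and (!p3 | !p1) at every k in [1,j-1].
  j=1: rhs fails.
  j=2: rhs fails.
  j=3: rhs fails.
  j=4: rhs holds; lhs holds on [1,3]. k = 3.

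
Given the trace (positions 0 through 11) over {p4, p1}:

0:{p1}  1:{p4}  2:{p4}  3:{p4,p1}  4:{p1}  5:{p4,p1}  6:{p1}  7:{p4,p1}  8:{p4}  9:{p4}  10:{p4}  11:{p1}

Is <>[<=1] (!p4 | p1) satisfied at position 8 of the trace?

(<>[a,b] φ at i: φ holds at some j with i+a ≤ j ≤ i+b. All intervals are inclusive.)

Check (!p4 | p1) at each j in [8,9]:
  j=8: false
  j=9: false
No position in the window satisfies it → formula fails.

No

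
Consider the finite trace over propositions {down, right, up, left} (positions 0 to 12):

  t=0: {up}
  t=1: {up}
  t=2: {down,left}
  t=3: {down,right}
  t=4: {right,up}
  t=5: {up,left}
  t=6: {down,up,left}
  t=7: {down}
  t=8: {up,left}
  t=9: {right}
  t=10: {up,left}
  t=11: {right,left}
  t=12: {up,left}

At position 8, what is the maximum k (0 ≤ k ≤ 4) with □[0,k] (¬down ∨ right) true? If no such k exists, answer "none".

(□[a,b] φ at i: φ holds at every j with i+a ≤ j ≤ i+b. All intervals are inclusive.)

4

(¬down ∨ right) must hold from j=8 onward; find where it first fails.
  j=8: holds
  j=9: holds
  j=10: holds
  j=11: holds
  j=12: holds
Holds through j=12; largest k = 4.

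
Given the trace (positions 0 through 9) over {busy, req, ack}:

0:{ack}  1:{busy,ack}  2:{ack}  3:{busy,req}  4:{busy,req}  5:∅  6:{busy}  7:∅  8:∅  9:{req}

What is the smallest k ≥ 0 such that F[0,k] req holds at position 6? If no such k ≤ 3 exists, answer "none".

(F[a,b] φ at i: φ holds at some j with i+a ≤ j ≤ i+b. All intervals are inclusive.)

Scan j = 6,7,… for req:
  j=6: fails
  j=7: fails
  j=8: fails
  j=9: holds
First hit at j=9, so smallest k = 9-6 = 3.

3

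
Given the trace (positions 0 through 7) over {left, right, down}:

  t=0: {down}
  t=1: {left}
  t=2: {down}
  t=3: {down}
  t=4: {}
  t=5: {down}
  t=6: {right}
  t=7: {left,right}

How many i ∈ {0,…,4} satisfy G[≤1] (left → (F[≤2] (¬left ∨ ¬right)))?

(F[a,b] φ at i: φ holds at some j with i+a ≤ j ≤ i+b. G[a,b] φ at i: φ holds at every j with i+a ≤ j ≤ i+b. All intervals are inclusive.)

Evaluate at each i in [0,4]:
  i=0: ✓ (all of [0,1])
  i=1: ✓ (all of [1,2])
  i=2: ✓ (all of [2,3])
  i=3: ✓ (all of [3,4])
  i=4: ✓ (all of [4,5])
Positions where it holds: {0, 1, 2, 3, 4} → 5.

5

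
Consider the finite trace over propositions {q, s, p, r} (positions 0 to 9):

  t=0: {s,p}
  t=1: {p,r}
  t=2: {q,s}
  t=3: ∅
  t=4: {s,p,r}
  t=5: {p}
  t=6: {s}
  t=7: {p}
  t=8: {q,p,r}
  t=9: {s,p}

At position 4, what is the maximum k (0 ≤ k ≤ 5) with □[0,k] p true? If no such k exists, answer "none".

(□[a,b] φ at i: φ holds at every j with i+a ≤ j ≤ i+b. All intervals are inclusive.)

1

p must hold from j=4 onward; find where it first fails.
  j=4: holds
  j=5: holds
  j=6: fails
Holds on [4,5], so largest k = 1.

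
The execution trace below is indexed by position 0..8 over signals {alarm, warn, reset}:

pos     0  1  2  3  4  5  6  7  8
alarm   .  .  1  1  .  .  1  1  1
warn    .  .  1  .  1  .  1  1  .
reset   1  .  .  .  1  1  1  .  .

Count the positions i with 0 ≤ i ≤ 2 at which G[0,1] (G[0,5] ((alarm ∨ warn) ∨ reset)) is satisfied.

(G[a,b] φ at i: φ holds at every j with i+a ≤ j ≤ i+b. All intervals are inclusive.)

Evaluate at each i in [0,2]:
  i=0: ✗ (fails at j=0)
  i=1: ✗ (fails at j=1)
  i=2: ✓ (all of [2,3])
Positions where it holds: {2} → 1.

1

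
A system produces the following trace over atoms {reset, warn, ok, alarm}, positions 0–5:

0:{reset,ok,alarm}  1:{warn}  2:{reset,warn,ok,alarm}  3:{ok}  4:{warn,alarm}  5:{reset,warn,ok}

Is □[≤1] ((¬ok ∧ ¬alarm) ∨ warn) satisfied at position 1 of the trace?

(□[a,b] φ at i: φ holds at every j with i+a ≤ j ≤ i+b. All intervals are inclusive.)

Check ((¬ok ∧ ¬alarm) ∨ warn) at every j in [1,2]:
  j=1: true
  j=2: true
All positions satisfy it → formula holds.

Yes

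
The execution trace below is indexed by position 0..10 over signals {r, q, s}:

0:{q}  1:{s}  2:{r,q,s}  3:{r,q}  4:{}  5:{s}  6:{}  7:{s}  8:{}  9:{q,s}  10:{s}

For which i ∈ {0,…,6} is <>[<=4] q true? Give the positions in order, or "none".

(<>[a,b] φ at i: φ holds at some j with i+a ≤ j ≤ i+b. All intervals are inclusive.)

Evaluate at each i in [0,6]:
  i=0: ✓ (witness j=0)
  i=1: ✓ (witness j=2)
  i=2: ✓ (witness j=2)
  i=3: ✓ (witness j=3)
  i=4: ✗ (none in [4,8])
  i=5: ✓ (witness j=9)
  i=6: ✓ (witness j=9)

0, 1, 2, 3, 5, 6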